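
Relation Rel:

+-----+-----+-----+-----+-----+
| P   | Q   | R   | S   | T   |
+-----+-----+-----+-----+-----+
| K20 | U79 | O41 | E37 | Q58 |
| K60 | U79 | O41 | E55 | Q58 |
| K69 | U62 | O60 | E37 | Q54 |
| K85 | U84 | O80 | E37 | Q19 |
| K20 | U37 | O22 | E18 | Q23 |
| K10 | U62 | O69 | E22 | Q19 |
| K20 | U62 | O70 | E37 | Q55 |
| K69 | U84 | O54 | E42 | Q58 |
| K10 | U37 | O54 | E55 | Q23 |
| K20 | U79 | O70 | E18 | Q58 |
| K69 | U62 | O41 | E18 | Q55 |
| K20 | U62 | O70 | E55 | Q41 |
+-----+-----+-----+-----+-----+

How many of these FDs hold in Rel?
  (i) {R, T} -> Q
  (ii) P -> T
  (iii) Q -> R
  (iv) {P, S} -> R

(i) {R, T} -> Q: every LHS value maps to a single RHS value — holds.
(ii) P -> T: P=K20: 5 rows → T takes values {Q58, Q23, Q55, Q41} — violation; P=K69: 3 rows → T takes values {Q54, Q58, Q55} — violation; P=K10: 2 rows → T takes values {Q19, Q23} — violation — fails.
(iii) Q -> R: Q=U79: 3 rows → R takes values {O41, O70} — violation; Q=U62: 5 rows → R takes values {O60, O69, O70, O41} — violation; Q=U84: 2 rows → R takes values {O80, O54} — violation; Q=U37: 2 rows → R takes values {O22, O54} — violation — fails.
(iv) {P, S} -> R: (P=K20, S=E37): 2 rows → R takes values {O41, O70} — violation; (P=K20, S=E18): 2 rows → R takes values {O22, O70} — violation — fails.
1 of the 4 dependencies holds.

1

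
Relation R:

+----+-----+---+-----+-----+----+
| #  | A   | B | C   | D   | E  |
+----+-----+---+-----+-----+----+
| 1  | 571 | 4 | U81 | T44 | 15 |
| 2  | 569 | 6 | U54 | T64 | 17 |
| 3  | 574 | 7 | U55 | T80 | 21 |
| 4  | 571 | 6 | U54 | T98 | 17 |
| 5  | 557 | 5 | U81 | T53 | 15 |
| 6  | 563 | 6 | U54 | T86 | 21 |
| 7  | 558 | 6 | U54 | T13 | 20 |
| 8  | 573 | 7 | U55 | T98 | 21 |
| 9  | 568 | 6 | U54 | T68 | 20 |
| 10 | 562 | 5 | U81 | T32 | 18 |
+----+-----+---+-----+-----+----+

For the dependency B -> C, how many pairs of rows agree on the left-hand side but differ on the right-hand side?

B=6: all 5 rows agree on C — 0 pairs.
B=7: all 2 rows agree on C — 0 pairs.
B=5: all 2 rows agree on C — 0 pairs.

0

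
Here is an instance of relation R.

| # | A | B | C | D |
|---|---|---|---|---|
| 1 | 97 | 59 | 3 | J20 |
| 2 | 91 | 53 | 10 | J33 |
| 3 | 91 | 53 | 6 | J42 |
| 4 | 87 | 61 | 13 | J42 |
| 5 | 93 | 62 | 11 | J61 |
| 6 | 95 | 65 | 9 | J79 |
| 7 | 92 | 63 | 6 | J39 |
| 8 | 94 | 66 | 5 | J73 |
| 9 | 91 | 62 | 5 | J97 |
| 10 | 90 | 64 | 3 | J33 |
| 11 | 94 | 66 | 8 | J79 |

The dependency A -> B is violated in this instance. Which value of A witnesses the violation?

A=97: row 1 → B = 59 ✓
A=91: rows 2, 3, 9 → B takes values {53, 62} — violation
A=87: row 4 → B = 61 ✓
A=93: row 5 → B = 62 ✓
A=95: row 6 → B = 65 ✓
A=92: row 7 → B = 63 ✓
A=94: rows 8, 11 → B = 66, 66 ✓
A=90: row 10 → B = 64 ✓
The only A value with inconsistent B is A=91.

91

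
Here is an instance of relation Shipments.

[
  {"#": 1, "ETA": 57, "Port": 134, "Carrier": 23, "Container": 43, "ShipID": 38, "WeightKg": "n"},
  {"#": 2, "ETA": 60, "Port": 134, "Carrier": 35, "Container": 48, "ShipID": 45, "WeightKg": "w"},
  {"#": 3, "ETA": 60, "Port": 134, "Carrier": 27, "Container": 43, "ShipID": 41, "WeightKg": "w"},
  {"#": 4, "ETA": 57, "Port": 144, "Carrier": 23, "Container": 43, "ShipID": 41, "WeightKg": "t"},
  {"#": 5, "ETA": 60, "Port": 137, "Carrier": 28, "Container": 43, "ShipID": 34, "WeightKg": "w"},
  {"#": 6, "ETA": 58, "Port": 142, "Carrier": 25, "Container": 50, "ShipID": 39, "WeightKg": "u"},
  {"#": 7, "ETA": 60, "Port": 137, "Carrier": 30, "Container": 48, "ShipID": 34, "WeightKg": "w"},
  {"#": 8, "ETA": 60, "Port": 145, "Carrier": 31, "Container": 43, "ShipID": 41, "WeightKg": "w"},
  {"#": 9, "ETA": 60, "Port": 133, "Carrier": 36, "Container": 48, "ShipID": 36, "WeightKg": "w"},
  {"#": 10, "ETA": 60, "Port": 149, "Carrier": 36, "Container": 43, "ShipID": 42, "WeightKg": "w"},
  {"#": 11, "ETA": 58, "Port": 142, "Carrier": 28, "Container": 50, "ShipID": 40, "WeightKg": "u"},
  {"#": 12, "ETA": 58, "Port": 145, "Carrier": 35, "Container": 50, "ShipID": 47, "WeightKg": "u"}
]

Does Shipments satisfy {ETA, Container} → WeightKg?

No

(ETA=57, Container=43): rows 1, 4 → WeightKg takes values {n, t} — violation
(ETA=60, Container=48): rows 2, 7, 9 → WeightKg = w, w, w ✓
(ETA=60, Container=43): rows 3, 5, 8, 10 → WeightKg = w, w, w, w ✓
(ETA=58, Container=50): rows 6, 11, 12 → WeightKg = u, u, u ✓
Two rows agree on {ETA, Container} but differ on WeightKg, so {ETA, Container} → WeightKg does not hold.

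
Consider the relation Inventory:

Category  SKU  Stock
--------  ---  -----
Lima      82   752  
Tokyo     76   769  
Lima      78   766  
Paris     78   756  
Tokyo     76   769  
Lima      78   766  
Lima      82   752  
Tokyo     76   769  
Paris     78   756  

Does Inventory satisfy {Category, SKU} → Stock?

(Category=Lima, SKU=82): 2 rows → Stock = 752, 752 ✓
(Category=Tokyo, SKU=76): 3 rows → Stock = 769, 769, 769 ✓
(Category=Lima, SKU=78): 2 rows → Stock = 766, 766 ✓
(Category=Paris, SKU=78): 2 rows → Stock = 756, 756 ✓
Every {Category, SKU} value is associated with a single Stock value, so {Category, SKU} → Stock holds.

Yes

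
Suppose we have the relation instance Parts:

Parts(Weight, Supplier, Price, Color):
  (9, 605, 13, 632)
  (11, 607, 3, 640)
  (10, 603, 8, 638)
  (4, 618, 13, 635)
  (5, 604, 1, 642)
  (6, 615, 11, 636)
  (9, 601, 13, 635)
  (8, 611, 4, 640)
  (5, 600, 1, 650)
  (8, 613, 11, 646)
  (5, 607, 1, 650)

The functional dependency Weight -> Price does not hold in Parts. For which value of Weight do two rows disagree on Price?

Weight=9: 2 rows → Price = 13, 13 ✓
Weight=11: 1 row → Price = 3 ✓
Weight=10: 1 row → Price = 8 ✓
Weight=4: 1 row → Price = 13 ✓
Weight=5: 3 rows → Price = 1, 1, 1 ✓
Weight=6: 1 row → Price = 11 ✓
Weight=8: 2 rows → Price takes values {4, 11} — violation
The only Weight value with inconsistent Price is Weight=8.

8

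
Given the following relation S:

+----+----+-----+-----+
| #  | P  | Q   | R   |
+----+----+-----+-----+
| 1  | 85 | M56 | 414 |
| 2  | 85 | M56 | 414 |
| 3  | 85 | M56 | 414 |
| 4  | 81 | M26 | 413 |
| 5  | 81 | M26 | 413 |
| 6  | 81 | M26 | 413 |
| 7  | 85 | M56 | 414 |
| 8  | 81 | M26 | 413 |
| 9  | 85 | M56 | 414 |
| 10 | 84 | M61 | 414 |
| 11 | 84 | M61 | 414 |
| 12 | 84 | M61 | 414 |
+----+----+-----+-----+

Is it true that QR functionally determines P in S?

Yes

(Q=M56, R=414): rows 1, 2, 3, 7, 9 → P = 85, 85, 85, 85, 85 ✓
(Q=M26, R=413): rows 4, 5, 6, 8 → P = 81, 81, 81, 81 ✓
(Q=M61, R=414): rows 10, 11, 12 → P = 84, 84, 84 ✓
Every QR value is associated with a single P value, so QR -> P holds.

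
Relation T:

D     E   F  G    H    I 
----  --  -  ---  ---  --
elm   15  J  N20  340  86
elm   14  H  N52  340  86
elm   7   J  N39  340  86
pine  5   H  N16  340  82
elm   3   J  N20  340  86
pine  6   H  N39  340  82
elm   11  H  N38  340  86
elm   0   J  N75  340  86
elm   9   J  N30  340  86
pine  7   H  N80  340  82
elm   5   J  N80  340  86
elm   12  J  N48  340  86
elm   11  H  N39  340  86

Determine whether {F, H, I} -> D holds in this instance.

(F=J, H=340, I=86): 7 rows → D = elm, elm, elm, elm, elm, elm, elm ✓
(F=H, H=340, I=86): 3 rows → D = elm, elm, elm ✓
(F=H, H=340, I=82): 3 rows → D = pine, pine, pine ✓
Every {F, H, I} value is associated with a single D value, so {F, H, I} -> D holds.

Yes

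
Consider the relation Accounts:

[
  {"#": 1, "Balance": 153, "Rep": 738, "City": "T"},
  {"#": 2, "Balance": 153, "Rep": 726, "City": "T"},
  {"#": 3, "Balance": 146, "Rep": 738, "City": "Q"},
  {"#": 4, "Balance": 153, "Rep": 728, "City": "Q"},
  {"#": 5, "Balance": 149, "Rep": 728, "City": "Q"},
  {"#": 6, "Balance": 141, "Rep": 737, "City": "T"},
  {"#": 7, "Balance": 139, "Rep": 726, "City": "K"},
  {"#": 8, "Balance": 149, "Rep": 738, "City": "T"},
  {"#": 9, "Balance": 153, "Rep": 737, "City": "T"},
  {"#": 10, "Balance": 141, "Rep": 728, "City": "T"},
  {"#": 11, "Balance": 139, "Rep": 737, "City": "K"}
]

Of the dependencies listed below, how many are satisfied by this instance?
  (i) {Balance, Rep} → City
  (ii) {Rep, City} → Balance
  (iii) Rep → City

(i) {Balance, Rep} → City: every LHS value maps to a single RHS value — holds.
(ii) {Rep, City} → Balance: (Rep=738, City=T): rows 1, 8 → Balance takes values {153, 149} — violation; (Rep=728, City=Q): rows 4, 5 → Balance takes values {153, 149} — violation; (Rep=737, City=T): rows 6, 9 → Balance takes values {141, 153} — violation — fails.
(iii) Rep → City: Rep=738: rows 1, 3, 8 → City takes values {T, Q} — violation; Rep=726: rows 2, 7 → City takes values {T, K} — violation; Rep=728: rows 4, 5, 10 → City takes values {Q, T} — violation; Rep=737: rows 6, 9, 11 → City takes values {T, K} — violation — fails.
1 of the 3 dependencies holds.

1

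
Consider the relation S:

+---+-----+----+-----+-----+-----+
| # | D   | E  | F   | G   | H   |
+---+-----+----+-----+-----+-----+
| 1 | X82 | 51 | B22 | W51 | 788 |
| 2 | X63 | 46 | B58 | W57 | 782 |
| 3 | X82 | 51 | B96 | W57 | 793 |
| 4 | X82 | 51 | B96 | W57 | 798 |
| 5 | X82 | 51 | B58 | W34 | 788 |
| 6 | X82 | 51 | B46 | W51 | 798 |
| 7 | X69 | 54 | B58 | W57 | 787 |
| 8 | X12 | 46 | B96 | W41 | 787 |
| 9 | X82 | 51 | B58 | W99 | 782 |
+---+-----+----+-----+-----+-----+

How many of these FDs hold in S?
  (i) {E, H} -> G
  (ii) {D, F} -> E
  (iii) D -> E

(i) {E, H} -> G: (E=51, H=788): rows 1, 5 → G takes values {W51, W34} — violation; (E=51, H=798): rows 4, 6 → G takes values {W57, W51} — violation — fails.
(ii) {D, F} -> E: every LHS value maps to a single RHS value — holds.
(iii) D -> E: every LHS value maps to a single RHS value — holds.
2 of the 3 dependencies hold.

2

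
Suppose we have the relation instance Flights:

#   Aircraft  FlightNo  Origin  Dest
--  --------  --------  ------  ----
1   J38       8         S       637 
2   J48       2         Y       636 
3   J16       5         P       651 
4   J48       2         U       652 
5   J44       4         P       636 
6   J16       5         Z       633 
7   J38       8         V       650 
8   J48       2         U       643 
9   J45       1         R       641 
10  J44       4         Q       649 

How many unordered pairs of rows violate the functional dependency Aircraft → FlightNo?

0

Aircraft=J38: all 2 rows agree on FlightNo — 0 pairs.
Aircraft=J48: all 3 rows agree on FlightNo — 0 pairs.
Aircraft=J16: all 2 rows agree on FlightNo — 0 pairs.
Aircraft=J44: all 2 rows agree on FlightNo — 0 pairs.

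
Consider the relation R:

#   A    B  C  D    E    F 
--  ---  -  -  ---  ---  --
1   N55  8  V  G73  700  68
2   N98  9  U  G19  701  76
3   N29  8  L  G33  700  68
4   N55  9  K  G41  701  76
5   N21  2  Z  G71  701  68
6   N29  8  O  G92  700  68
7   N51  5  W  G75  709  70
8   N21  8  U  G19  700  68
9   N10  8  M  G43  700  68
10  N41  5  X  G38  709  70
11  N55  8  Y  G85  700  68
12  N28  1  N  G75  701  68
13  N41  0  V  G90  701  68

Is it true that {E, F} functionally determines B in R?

(E=700, F=68): rows 1, 3, 6, 8, 9, 11 → B = 8, 8, 8, 8, 8, 8 ✓
(E=701, F=76): rows 2, 4 → B = 9, 9 ✓
(E=701, F=68): rows 5, 12, 13 → B takes values {2, 1, 0} — violation
(E=709, F=70): rows 7, 10 → B = 5, 5 ✓
Two rows agree on {E, F} but differ on B, so {E, F} → B does not hold.

No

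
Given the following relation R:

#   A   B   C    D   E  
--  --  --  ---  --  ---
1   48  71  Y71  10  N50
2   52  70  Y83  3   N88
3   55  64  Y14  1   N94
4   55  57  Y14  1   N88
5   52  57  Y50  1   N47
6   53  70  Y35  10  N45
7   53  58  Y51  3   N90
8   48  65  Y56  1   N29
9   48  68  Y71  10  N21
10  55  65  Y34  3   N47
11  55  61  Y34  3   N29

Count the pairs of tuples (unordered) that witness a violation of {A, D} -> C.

(A=48, D=10): all 2 rows agree on C — 0 pairs.
(A=55, D=1): all 2 rows agree on C — 0 pairs.
(A=55, D=3): all 2 rows agree on C — 0 pairs.

0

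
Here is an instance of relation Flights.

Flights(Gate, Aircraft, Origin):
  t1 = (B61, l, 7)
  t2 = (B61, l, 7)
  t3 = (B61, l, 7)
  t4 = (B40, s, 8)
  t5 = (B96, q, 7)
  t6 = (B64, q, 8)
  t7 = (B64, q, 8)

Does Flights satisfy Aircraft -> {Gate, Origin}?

No

Aircraft=l: rows 1, 2, 3 → {Gate,Origin} = (B61, 7), (B61, 7), (B61, 7) ✓
Aircraft=s: row 4 → {Gate,Origin} = (B40, 8) ✓
Aircraft=q: rows 5, 6, 7 → {Gate,Origin} takes values {(B96, 7), (B64, 8)} — violation
Two rows agree on Aircraft but differ on {Gate, Origin}, so Aircraft -> {Gate, Origin} does not hold.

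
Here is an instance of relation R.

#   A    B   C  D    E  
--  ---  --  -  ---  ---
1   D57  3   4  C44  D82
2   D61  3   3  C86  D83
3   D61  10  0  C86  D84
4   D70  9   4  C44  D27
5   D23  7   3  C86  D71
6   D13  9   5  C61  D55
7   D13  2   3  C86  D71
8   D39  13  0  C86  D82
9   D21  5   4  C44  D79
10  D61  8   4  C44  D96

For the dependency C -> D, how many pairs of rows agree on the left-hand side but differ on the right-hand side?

0

C=4: all 4 rows agree on D — 0 pairs.
C=3: all 3 rows agree on D — 0 pairs.
C=0: all 2 rows agree on D — 0 pairs.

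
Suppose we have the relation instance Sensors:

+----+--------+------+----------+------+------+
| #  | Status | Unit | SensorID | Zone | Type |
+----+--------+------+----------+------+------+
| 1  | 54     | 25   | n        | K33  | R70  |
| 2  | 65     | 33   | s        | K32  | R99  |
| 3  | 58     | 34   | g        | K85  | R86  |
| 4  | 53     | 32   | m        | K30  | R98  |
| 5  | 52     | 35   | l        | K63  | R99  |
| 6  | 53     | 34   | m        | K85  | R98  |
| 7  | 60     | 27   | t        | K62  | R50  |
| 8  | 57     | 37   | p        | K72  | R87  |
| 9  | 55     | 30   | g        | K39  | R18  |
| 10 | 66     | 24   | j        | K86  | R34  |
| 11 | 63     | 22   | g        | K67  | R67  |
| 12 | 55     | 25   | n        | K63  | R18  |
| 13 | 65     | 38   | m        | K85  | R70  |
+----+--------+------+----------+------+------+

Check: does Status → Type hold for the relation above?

No

Status=54: row 1 → Type = R70 ✓
Status=65: rows 2, 13 → Type takes values {R99, R70} — violation
Status=58: row 3 → Type = R86 ✓
Status=53: rows 4, 6 → Type = R98, R98 ✓
Status=52: row 5 → Type = R99 ✓
Status=60: row 7 → Type = R50 ✓
Status=57: row 8 → Type = R87 ✓
Status=55: rows 9, 12 → Type = R18, R18 ✓
Status=66: row 10 → Type = R34 ✓
Status=63: row 11 → Type = R67 ✓
Two rows agree on Status but differ on Type, so Status → Type does not hold.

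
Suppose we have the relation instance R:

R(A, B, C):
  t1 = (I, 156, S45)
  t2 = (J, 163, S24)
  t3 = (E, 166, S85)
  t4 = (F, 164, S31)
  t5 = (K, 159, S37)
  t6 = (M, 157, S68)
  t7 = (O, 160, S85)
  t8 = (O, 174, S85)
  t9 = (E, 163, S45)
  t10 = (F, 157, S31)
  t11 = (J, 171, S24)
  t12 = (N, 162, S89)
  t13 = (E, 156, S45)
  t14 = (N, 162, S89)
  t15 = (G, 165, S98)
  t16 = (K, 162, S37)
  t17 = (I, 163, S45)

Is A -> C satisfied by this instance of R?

No

A=I: rows 1, 17 → C = S45, S45 ✓
A=J: rows 2, 11 → C = S24, S24 ✓
A=E: rows 3, 9, 13 → C takes values {S85, S45} — violation
A=F: rows 4, 10 → C = S31, S31 ✓
A=K: rows 5, 16 → C = S37, S37 ✓
A=M: row 6 → C = S68 ✓
A=O: rows 7, 8 → C = S85, S85 ✓
A=N: rows 12, 14 → C = S89, S89 ✓
A=G: row 15 → C = S98 ✓
Two rows agree on A but differ on C, so A -> C does not hold.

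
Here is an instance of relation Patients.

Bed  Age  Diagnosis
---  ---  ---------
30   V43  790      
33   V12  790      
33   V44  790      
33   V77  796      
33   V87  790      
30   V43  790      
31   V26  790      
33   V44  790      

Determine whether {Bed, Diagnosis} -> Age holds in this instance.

No

(Bed=30, Diagnosis=790): 2 rows → Age = V43, V43 ✓
(Bed=33, Diagnosis=790): 4 rows → Age takes values {V12, V44, V87} — violation
(Bed=33, Diagnosis=796): 1 row → Age = V77 ✓
(Bed=31, Diagnosis=790): 1 row → Age = V26 ✓
Two rows agree on {Bed, Diagnosis} but differ on Age, so {Bed, Diagnosis} -> Age does not hold.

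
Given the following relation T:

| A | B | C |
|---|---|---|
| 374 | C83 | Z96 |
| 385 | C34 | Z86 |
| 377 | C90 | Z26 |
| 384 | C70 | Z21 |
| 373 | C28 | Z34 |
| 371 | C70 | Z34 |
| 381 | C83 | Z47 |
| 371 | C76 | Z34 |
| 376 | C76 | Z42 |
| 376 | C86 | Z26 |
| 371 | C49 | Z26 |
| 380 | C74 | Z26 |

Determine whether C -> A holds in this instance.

No

C=Z96: 1 row → A = 374 ✓
C=Z86: 1 row → A = 385 ✓
C=Z26: 4 rows → A takes values {377, 376, 371, 380} — violation
C=Z21: 1 row → A = 384 ✓
C=Z34: 3 rows → A takes values {373, 371} — violation
C=Z47: 1 row → A = 381 ✓
C=Z42: 1 row → A = 376 ✓
Two rows agree on C but differ on A, so C -> A does not hold.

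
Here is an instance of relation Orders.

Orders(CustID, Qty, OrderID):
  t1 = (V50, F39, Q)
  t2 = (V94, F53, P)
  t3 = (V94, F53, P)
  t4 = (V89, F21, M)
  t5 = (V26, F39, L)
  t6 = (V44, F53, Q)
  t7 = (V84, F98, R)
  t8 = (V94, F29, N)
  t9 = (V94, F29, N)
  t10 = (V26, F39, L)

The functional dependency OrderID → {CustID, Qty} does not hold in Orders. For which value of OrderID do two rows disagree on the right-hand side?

OrderID=Q: rows 1, 6 → {CustID,Qty} takes values {(V50, F39), (V44, F53)} — violation
OrderID=P: rows 2, 3 → {CustID,Qty} = (V94, F53), (V94, F53) ✓
OrderID=M: row 4 → {CustID,Qty} = (V89, F21) ✓
OrderID=L: rows 5, 10 → {CustID,Qty} = (V26, F39), (V26, F39) ✓
OrderID=R: row 7 → {CustID,Qty} = (V84, F98) ✓
OrderID=N: rows 8, 9 → {CustID,Qty} = (V94, F29), (V94, F29) ✓
The only OrderID value with inconsistent RHS is OrderID=Q.

Q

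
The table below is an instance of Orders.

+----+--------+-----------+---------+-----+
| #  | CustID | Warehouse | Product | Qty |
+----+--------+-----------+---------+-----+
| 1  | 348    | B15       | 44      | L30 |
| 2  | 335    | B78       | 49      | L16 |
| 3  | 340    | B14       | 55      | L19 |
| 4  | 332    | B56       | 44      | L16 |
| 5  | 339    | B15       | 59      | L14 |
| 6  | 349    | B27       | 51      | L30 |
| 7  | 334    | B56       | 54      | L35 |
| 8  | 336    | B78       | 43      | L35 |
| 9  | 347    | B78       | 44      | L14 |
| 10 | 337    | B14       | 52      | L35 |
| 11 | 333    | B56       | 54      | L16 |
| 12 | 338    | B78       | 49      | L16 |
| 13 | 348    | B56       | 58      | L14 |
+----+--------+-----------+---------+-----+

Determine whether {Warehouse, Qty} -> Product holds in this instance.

No

(Warehouse=B15, Qty=L30): row 1 → Product = 44 ✓
(Warehouse=B78, Qty=L16): rows 2, 12 → Product = 49, 49 ✓
(Warehouse=B14, Qty=L19): row 3 → Product = 55 ✓
(Warehouse=B56, Qty=L16): rows 4, 11 → Product takes values {44, 54} — violation
(Warehouse=B15, Qty=L14): row 5 → Product = 59 ✓
(Warehouse=B27, Qty=L30): row 6 → Product = 51 ✓
(Warehouse=B56, Qty=L35): row 7 → Product = 54 ✓
(Warehouse=B78, Qty=L35): row 8 → Product = 43 ✓
(Warehouse=B78, Qty=L14): row 9 → Product = 44 ✓
(Warehouse=B14, Qty=L35): row 10 → Product = 52 ✓
(Warehouse=B56, Qty=L14): row 13 → Product = 58 ✓
Two rows agree on {Warehouse, Qty} but differ on Product, so {Warehouse, Qty} -> Product does not hold.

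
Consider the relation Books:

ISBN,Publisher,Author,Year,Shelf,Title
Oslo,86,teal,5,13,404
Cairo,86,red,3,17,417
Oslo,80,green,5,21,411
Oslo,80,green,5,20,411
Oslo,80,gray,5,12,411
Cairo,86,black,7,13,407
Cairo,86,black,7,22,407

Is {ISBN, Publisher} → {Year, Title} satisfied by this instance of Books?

No

(ISBN=Oslo, Publisher=86): 1 row → {Year,Title} = (5, 404) ✓
(ISBN=Cairo, Publisher=86): 3 rows → {Year,Title} takes values {(3, 417), (7, 407)} — violation
(ISBN=Oslo, Publisher=80): 3 rows → {Year,Title} = (5, 411), (5, 411), (5, 411) ✓
Two rows agree on {ISBN, Publisher} but differ on {Year, Title}, so {ISBN, Publisher} → {Year, Title} does not hold.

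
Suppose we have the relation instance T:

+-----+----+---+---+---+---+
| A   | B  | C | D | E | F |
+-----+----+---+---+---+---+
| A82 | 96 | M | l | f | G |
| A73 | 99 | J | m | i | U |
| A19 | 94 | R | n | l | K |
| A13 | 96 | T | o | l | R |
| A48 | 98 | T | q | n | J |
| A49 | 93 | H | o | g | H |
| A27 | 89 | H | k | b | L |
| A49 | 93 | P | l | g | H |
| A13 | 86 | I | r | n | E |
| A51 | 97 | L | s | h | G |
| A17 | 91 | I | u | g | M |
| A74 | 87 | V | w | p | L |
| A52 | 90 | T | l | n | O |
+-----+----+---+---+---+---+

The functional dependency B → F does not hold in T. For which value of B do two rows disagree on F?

B=96: 2 rows → F takes values {G, R} — violation
B=99: 1 row → F = U ✓
B=94: 1 row → F = K ✓
B=98: 1 row → F = J ✓
B=93: 2 rows → F = H, H ✓
B=89: 1 row → F = L ✓
B=86: 1 row → F = E ✓
B=97: 1 row → F = G ✓
B=91: 1 row → F = M ✓
B=87: 1 row → F = L ✓
B=90: 1 row → F = O ✓
The only B value with inconsistent F is B=96.

96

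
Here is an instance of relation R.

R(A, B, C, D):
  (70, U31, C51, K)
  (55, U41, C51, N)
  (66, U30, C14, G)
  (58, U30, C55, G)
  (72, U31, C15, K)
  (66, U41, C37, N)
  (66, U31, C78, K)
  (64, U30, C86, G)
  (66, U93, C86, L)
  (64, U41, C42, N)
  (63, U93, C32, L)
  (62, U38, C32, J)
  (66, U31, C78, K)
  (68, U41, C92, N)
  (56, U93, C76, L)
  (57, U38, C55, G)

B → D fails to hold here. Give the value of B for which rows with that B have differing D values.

B=U31: 4 rows → D = K, K, K, K ✓
B=U41: 4 rows → D = N, N, N, N ✓
B=U30: 3 rows → D = G, G, G ✓
B=U93: 3 rows → D = L, L, L ✓
B=U38: 2 rows → D takes values {J, G} — violation
The only B value with inconsistent D is B=U38.

U38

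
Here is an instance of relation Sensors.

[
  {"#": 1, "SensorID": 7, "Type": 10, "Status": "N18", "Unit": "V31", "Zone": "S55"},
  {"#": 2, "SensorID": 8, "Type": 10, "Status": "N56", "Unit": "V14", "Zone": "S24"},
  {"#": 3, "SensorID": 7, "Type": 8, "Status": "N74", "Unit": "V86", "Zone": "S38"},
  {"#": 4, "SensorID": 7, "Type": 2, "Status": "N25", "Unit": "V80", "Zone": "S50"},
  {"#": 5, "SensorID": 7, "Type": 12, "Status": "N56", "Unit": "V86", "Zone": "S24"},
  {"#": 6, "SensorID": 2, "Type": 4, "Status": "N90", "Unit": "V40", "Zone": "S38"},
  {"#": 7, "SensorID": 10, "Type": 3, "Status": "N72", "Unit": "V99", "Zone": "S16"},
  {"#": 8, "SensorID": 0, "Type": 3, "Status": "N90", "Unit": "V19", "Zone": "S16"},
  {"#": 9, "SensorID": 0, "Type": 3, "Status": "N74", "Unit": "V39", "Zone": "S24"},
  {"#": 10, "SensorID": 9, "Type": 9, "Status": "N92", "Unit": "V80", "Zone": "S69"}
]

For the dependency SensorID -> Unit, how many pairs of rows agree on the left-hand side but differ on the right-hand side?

SensorID=7: violating pairs (1,3), (1,4), (1,5), (3,4), (4,5) — 5 pairs.
SensorID=0: violating pairs (8,9) — 1 pair.

6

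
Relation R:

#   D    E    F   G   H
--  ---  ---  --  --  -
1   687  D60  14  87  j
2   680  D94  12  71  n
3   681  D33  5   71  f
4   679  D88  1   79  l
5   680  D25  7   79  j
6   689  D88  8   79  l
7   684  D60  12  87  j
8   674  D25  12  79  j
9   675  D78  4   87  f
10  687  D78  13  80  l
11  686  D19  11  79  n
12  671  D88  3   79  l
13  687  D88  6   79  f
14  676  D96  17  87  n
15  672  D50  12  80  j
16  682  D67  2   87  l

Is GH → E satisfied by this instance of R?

(G=87, H=j): rows 1, 7 → E = D60, D60 ✓
(G=71, H=n): row 2 → E = D94 ✓
(G=71, H=f): row 3 → E = D33 ✓
(G=79, H=l): rows 4, 6, 12 → E = D88, D88, D88 ✓
(G=79, H=j): rows 5, 8 → E = D25, D25 ✓
(G=87, H=f): row 9 → E = D78 ✓
(G=80, H=l): row 10 → E = D78 ✓
(G=79, H=n): row 11 → E = D19 ✓
(G=79, H=f): row 13 → E = D88 ✓
(G=87, H=n): row 14 → E = D96 ✓
(G=80, H=j): row 15 → E = D50 ✓
(G=87, H=l): row 16 → E = D67 ✓
Every GH value is associated with a single E value, so GH → E holds.

Yes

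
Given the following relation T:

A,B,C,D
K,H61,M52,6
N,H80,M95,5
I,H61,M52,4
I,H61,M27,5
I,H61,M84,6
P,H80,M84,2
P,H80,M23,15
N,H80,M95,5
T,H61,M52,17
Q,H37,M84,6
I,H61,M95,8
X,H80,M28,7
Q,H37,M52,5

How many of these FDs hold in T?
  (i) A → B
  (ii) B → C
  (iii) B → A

(i) A → B: every LHS value maps to a single RHS value — holds.
(ii) B → C: B=H61: 6 rows → C takes values {M52, M27, M84, M95} — violation; B=H80: 5 rows → C takes values {M95, M84, M23, M28} — violation; B=H37: 2 rows → C takes values {M84, M52} — violation — fails.
(iii) B → A: B=H61: 6 rows → A takes values {K, I, T} — violation; B=H80: 5 rows → A takes values {N, P, X} — violation — fails.
1 of the 3 dependencies holds.

1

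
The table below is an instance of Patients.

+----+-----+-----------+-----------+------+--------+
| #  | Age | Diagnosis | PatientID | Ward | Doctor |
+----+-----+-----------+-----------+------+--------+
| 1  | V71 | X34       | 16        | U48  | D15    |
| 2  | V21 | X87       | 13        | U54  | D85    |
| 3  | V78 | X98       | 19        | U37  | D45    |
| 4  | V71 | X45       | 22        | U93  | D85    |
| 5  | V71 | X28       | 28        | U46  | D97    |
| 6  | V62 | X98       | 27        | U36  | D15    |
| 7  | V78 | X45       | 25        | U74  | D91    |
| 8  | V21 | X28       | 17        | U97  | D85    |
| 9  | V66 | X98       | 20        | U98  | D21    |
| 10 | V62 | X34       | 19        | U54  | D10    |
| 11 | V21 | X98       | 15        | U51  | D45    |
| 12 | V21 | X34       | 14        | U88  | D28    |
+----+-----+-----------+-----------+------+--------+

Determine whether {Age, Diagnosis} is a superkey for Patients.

Yes

All 12 rows have distinct {Age, Diagnosis} values, so {Age, Diagnosis} → (all attributes) holds and {Age, Diagnosis} is a superkey.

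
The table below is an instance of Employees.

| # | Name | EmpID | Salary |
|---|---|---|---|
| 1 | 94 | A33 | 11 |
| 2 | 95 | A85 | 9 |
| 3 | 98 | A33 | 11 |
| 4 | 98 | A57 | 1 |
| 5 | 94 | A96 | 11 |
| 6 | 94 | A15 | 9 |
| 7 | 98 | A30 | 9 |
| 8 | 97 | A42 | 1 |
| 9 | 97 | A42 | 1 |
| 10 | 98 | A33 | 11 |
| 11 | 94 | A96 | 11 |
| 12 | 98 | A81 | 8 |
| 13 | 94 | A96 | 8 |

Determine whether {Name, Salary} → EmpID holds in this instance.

No

(Name=94, Salary=11): rows 1, 5, 11 → EmpID takes values {A33, A96} — violation
(Name=95, Salary=9): row 2 → EmpID = A85 ✓
(Name=98, Salary=11): rows 3, 10 → EmpID = A33, A33 ✓
(Name=98, Salary=1): row 4 → EmpID = A57 ✓
(Name=94, Salary=9): row 6 → EmpID = A15 ✓
(Name=98, Salary=9): row 7 → EmpID = A30 ✓
(Name=97, Salary=1): rows 8, 9 → EmpID = A42, A42 ✓
(Name=98, Salary=8): row 12 → EmpID = A81 ✓
(Name=94, Salary=8): row 13 → EmpID = A96 ✓
Two rows agree on {Name, Salary} but differ on EmpID, so {Name, Salary} → EmpID does not hold.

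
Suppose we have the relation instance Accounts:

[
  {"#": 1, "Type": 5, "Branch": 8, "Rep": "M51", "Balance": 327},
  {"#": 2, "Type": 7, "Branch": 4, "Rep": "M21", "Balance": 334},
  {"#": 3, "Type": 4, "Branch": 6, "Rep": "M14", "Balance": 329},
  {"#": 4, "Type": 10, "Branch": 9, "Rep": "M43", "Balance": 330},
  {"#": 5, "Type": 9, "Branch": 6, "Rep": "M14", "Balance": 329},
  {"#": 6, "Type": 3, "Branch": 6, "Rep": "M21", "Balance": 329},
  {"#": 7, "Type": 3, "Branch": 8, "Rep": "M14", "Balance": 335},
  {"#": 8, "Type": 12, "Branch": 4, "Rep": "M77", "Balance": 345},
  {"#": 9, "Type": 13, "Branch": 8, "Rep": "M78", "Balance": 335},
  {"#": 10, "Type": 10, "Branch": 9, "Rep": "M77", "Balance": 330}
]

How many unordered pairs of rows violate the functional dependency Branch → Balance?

3

Branch=8: violating pairs (1,7), (1,9) — 2 pairs.
Branch=4: violating pairs (2,8) — 1 pair.
Branch=6: all 3 rows agree on Balance — 0 pairs.
Branch=9: all 2 rows agree on Balance — 0 pairs.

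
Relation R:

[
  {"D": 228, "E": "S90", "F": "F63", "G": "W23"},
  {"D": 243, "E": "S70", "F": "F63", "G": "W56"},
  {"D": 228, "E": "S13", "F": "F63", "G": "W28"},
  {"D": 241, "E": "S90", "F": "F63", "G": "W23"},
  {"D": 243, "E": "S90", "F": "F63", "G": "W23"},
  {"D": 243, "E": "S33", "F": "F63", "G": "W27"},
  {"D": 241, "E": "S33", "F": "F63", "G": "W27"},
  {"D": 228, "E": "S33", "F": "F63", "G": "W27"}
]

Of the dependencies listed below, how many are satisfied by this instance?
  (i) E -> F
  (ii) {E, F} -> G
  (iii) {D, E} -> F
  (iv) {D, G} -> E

(i) E -> F: every LHS value maps to a single RHS value — holds.
(ii) {E, F} -> G: every LHS value maps to a single RHS value — holds.
(iii) {D, E} -> F: every LHS value maps to a single RHS value — holds.
(iv) {D, G} -> E: every LHS value maps to a single RHS value — holds.
4 of the 4 dependencies hold.

4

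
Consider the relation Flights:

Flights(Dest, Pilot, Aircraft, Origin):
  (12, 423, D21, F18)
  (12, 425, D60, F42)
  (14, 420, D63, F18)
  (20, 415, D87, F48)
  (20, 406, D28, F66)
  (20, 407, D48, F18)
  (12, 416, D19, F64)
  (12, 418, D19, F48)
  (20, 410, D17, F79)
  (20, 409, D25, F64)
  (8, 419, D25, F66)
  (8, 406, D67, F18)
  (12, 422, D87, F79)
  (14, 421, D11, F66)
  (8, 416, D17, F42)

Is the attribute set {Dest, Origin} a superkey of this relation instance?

Yes

All 15 rows have distinct {Dest, Origin} values, so {Dest, Origin} → (all attributes) holds and {Dest, Origin} is a superkey.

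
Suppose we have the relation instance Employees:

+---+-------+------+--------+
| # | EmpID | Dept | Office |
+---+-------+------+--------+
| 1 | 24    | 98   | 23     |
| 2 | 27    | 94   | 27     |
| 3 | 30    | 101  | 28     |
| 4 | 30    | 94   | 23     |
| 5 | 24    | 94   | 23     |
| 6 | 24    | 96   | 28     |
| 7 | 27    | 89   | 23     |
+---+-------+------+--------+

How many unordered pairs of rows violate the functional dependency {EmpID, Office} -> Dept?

1

(EmpID=24, Office=23): violating pairs (1,5) — 1 pair.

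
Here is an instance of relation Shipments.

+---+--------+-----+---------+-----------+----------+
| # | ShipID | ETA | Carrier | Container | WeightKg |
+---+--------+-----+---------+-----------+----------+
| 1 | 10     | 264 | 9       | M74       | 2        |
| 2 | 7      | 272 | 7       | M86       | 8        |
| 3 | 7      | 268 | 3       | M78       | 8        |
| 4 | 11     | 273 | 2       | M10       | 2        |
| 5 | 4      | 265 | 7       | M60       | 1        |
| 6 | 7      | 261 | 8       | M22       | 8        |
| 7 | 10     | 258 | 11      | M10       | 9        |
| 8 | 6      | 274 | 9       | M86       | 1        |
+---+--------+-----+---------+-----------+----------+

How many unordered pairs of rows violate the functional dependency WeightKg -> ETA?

WeightKg=2: violating pairs (1,4) — 1 pair.
WeightKg=8: violating pairs (2,3), (2,6), (3,6) — 3 pairs.
WeightKg=1: violating pairs (5,8) — 1 pair.

5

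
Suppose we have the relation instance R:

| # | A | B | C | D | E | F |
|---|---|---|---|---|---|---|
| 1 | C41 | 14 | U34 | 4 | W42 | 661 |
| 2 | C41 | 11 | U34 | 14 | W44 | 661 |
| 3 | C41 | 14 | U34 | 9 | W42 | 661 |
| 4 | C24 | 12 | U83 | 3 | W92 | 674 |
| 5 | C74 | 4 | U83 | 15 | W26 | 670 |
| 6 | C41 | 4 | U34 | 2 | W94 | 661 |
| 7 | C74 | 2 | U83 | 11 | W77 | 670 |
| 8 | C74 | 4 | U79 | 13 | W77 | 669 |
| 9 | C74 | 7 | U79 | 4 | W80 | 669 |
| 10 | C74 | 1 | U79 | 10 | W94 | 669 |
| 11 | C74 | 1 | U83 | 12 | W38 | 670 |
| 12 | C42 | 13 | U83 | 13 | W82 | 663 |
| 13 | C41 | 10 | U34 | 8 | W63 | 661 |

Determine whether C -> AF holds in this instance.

No

C=U34: rows 1, 2, 3, 6, 13 → {A,F} = (C41, 661), (C41, 661), (C41, 661), (C41, 661), (C41, 661) ✓
C=U83: rows 4, 5, 7, 11, 12 → {A,F} takes values {(C24, 674), (C74, 670), (C42, 663)} — violation
C=U79: rows 8, 9, 10 → {A,F} = (C74, 669), (C74, 669), (C74, 669) ✓
Two rows agree on C but differ on AF, so C -> AF does not hold.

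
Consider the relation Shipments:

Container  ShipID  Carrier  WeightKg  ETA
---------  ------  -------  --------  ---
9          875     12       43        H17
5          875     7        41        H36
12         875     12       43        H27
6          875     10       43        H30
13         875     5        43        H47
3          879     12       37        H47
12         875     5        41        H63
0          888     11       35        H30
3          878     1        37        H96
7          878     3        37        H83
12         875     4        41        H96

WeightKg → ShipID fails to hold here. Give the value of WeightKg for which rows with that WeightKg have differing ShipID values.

WeightKg=43: 4 rows → ShipID = 875, 875, 875, 875 ✓
WeightKg=41: 3 rows → ShipID = 875, 875, 875 ✓
WeightKg=37: 3 rows → ShipID takes values {879, 878} — violation
WeightKg=35: 1 row → ShipID = 888 ✓
The only WeightKg value with inconsistent ShipID is WeightKg=37.

37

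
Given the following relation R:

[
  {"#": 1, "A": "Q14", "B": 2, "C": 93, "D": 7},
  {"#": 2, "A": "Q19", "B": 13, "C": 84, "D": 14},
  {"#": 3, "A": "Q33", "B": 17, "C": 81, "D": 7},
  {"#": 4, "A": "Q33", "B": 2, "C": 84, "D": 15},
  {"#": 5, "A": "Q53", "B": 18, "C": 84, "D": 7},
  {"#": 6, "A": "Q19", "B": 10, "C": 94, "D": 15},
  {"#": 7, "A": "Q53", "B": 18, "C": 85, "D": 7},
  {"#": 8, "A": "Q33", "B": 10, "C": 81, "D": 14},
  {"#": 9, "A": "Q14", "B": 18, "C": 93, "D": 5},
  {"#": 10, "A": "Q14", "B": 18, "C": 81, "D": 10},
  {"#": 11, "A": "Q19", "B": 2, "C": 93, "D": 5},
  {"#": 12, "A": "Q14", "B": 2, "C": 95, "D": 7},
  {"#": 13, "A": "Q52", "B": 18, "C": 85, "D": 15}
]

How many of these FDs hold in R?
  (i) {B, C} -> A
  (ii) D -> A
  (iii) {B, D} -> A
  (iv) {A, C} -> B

(i) {B, C} -> A: (B=2, C=93): rows 1, 11 → A takes values {Q14, Q19} — violation; (B=18, C=85): rows 7, 13 → A takes values {Q53, Q52} — violation — fails.
(ii) D -> A: D=7: rows 1, 3, 5, 7, 12 → A takes values {Q14, Q33, Q53} — violation; D=14: rows 2, 8 → A takes values {Q19, Q33} — violation; D=15: rows 4, 6, 13 → A takes values {Q33, Q19, Q52} — violation; D=5: rows 9, 11 → A takes values {Q14, Q19} — violation — fails.
(iii) {B, D} -> A: every LHS value maps to a single RHS value — holds.
(iv) {A, C} -> B: (A=Q14, C=93): rows 1, 9 → B takes values {2, 18} — violation; (A=Q33, C=81): rows 3, 8 → B takes values {17, 10} — violation — fails.
1 of the 4 dependencies holds.

1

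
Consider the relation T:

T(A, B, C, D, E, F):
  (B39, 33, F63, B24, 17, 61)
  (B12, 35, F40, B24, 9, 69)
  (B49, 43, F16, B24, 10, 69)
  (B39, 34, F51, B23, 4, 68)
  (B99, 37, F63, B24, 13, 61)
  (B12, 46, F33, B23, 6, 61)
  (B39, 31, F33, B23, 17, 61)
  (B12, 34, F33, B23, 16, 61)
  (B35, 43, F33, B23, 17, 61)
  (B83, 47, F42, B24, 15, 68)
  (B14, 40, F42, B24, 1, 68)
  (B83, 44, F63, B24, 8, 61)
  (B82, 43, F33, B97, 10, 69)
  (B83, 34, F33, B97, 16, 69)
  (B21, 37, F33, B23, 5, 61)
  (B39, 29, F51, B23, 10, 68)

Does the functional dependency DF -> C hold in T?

(D=B24, F=61): 3 rows → C = F63, F63, F63 ✓
(D=B24, F=69): 2 rows → C takes values {F40, F16} — violation
(D=B23, F=68): 2 rows → C = F51, F51 ✓
(D=B23, F=61): 5 rows → C = F33, F33, F33, F33, F33 ✓
(D=B24, F=68): 2 rows → C = F42, F42 ✓
(D=B97, F=69): 2 rows → C = F33, F33 ✓
Two rows agree on DF but differ on C, so DF -> C does not hold.

No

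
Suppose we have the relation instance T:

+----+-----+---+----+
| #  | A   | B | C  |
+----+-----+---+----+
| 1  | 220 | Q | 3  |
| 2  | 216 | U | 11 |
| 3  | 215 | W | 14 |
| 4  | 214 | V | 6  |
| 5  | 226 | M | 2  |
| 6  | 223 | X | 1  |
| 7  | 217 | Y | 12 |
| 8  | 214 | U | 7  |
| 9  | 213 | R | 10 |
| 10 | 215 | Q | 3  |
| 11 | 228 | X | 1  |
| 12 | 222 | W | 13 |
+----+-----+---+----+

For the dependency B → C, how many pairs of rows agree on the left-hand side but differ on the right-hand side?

B=Q: all 2 rows agree on C — 0 pairs.
B=U: violating pairs (2,8) — 1 pair.
B=W: violating pairs (3,12) — 1 pair.
B=X: all 2 rows agree on C — 0 pairs.

2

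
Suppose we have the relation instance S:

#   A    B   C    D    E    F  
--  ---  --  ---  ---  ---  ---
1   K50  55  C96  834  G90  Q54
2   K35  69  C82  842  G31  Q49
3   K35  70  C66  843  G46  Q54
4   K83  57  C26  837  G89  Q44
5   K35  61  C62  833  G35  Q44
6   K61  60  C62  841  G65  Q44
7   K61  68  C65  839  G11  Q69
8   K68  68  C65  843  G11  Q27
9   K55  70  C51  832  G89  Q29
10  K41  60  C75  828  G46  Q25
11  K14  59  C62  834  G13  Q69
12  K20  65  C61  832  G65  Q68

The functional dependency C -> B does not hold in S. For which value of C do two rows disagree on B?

C=C96: row 1 → B = 55 ✓
C=C82: row 2 → B = 69 ✓
C=C66: row 3 → B = 70 ✓
C=C26: row 4 → B = 57 ✓
C=C62: rows 5, 6, 11 → B takes values {61, 60, 59} — violation
C=C65: rows 7, 8 → B = 68, 68 ✓
C=C51: row 9 → B = 70 ✓
C=C75: row 10 → B = 60 ✓
C=C61: row 12 → B = 65 ✓
The only C value with inconsistent B is C=C62.

C62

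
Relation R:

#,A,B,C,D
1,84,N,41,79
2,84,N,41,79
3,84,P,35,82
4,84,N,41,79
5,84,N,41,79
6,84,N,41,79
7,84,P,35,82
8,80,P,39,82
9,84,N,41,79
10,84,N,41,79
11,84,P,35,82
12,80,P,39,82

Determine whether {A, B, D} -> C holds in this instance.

(A=84, B=N, D=79): rows 1, 2, 4, 5, 6, 9, 10 → C = 41, 41, 41, 41, 41, 41, 41 ✓
(A=84, B=P, D=82): rows 3, 7, 11 → C = 35, 35, 35 ✓
(A=80, B=P, D=82): rows 8, 12 → C = 39, 39 ✓
Every {A, B, D} value is associated with a single C value, so {A, B, D} -> C holds.

Yes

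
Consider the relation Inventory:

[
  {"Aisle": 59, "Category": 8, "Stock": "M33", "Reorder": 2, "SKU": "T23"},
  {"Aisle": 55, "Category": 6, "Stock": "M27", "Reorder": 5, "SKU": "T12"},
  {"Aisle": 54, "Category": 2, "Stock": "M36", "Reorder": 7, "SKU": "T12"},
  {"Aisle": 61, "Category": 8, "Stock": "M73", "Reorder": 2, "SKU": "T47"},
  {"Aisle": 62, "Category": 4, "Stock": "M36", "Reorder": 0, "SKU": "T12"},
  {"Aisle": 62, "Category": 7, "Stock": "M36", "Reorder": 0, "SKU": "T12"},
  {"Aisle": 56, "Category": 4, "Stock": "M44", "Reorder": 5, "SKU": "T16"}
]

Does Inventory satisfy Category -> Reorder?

Category=8: 2 rows → Reorder = 2, 2 ✓
Category=6: 1 row → Reorder = 5 ✓
Category=2: 1 row → Reorder = 7 ✓
Category=4: 2 rows → Reorder takes values {0, 5} — violation
Category=7: 1 row → Reorder = 0 ✓
Two rows agree on Category but differ on Reorder, so Category -> Reorder does not hold.

No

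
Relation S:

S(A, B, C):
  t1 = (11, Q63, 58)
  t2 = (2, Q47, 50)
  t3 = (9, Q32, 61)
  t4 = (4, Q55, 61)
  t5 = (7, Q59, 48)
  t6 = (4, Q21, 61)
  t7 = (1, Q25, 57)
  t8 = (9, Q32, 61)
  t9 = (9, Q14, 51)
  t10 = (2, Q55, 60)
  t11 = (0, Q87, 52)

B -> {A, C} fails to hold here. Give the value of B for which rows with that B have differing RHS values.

B=Q63: row 1 → {A,C} = (11, 58) ✓
B=Q47: row 2 → {A,C} = (2, 50) ✓
B=Q32: rows 3, 8 → {A,C} = (9, 61), (9, 61) ✓
B=Q55: rows 4, 10 → {A,C} takes values {(4, 61), (2, 60)} — violation
B=Q59: row 5 → {A,C} = (7, 48) ✓
B=Q21: row 6 → {A,C} = (4, 61) ✓
B=Q25: row 7 → {A,C} = (1, 57) ✓
B=Q14: row 9 → {A,C} = (9, 51) ✓
B=Q87: row 11 → {A,C} = (0, 52) ✓
The only B value with inconsistent RHS is B=Q55.

Q55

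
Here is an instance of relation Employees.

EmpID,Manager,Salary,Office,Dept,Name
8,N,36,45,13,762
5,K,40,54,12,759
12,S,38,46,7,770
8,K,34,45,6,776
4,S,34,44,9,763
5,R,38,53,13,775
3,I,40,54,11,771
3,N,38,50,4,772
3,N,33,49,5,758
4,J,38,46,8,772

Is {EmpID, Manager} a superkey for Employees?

Two distinct rows share (EmpID=3, Manager=N), so {EmpID, Manager} does not determine every attribute — not a superkey.

No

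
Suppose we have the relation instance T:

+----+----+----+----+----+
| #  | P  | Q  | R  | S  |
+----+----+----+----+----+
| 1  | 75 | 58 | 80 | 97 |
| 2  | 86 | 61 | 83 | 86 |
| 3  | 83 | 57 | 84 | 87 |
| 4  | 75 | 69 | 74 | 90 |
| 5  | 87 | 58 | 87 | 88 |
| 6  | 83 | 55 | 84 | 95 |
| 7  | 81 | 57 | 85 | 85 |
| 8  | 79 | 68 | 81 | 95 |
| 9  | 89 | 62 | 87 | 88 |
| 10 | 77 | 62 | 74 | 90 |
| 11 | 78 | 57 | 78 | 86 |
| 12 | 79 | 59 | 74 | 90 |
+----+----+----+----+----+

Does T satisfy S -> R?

No

S=97: row 1 → R = 80 ✓
S=86: rows 2, 11 → R takes values {83, 78} — violation
S=87: row 3 → R = 84 ✓
S=90: rows 4, 10, 12 → R = 74, 74, 74 ✓
S=88: rows 5, 9 → R = 87, 87 ✓
S=95: rows 6, 8 → R takes values {84, 81} — violation
S=85: row 7 → R = 85 ✓
Two rows agree on S but differ on R, so S -> R does not hold.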